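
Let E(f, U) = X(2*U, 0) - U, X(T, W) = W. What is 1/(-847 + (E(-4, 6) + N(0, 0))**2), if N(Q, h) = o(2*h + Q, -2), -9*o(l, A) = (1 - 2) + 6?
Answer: -81/65126 ≈ -0.0012437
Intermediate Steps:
E(f, U) = -U (E(f, U) = 0 - U = -U)
o(l, A) = -5/9 (o(l, A) = -((1 - 2) + 6)/9 = -(-1 + 6)/9 = -1/9*5 = -5/9)
N(Q, h) = -5/9
1/(-847 + (E(-4, 6) + N(0, 0))**2) = 1/(-847 + (-1*6 - 5/9)**2) = 1/(-847 + (-6 - 5/9)**2) = 1/(-847 + (-59/9)**2) = 1/(-847 + 3481/81) = 1/(-65126/81) = -81/65126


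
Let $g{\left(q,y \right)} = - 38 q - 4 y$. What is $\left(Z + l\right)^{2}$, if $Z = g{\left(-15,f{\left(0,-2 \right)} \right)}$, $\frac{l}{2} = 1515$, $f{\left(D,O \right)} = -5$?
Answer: $13104400$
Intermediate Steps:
$l = 3030$ ($l = 2 \cdot 1515 = 3030$)
$Z = 590$ ($Z = \left(-38\right) \left(-15\right) - -20 = 570 + 20 = 590$)
$\left(Z + l\right)^{2} = \left(590 + 3030\right)^{2} = 3620^{2} = 13104400$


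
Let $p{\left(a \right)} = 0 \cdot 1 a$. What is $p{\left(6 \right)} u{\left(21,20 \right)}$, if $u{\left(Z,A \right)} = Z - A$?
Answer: $0$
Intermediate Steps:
$p{\left(a \right)} = 0$ ($p{\left(a \right)} = 0 a = 0$)
$p{\left(6 \right)} u{\left(21,20 \right)} = 0 \left(21 - 20\right) = 0 \cdot 1 = 0$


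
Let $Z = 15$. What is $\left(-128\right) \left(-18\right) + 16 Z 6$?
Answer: $3744$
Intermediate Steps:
$\left(-128\right) \left(-18\right) + 16 Z 6 = \left(-128\right) \left(-18\right) + 16 \cdot 15 \cdot 6 = 2304 + 240 \cdot 6 = 2304 + 1440 = 3744$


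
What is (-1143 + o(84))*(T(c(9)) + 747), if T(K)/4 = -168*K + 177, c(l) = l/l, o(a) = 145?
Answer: -781434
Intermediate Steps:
c(l) = 1
T(K) = 708 - 672*K (T(K) = 4*(-168*K + 177) = 4*(177 - 168*K) = 708 - 672*K)
(-1143 + o(84))*(T(c(9)) + 747) = (-1143 + 145)*((708 - 672*1) + 747) = -998*((708 - 672) + 747) = -998*(36 + 747) = -998*783 = -781434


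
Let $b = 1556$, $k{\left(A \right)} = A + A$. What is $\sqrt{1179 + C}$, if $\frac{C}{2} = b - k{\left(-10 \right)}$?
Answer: $\sqrt{4331} \approx 65.81$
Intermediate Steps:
$k{\left(A \right)} = 2 A$
$C = 3152$ ($C = 2 \left(1556 - 2 \left(-10\right)\right) = 2 \left(1556 - -20\right) = 2 \left(1556 + 20\right) = 2 \cdot 1576 = 3152$)
$\sqrt{1179 + C} = \sqrt{1179 + 3152} = \sqrt{4331}$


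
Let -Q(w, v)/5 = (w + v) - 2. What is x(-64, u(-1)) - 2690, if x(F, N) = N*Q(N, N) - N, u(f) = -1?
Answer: -2709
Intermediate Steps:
Q(w, v) = 10 - 5*v - 5*w (Q(w, v) = -5*((w + v) - 2) = -5*((v + w) - 2) = -5*(-2 + v + w) = 10 - 5*v - 5*w)
x(F, N) = -N + N*(10 - 10*N) (x(F, N) = N*(10 - 5*N - 5*N) - N = N*(10 - 10*N) - N = -N + N*(10 - 10*N))
x(-64, u(-1)) - 2690 = -(9 - 10*(-1)) - 2690 = -(9 + 10) - 2690 = -1*19 - 2690 = -19 - 2690 = -2709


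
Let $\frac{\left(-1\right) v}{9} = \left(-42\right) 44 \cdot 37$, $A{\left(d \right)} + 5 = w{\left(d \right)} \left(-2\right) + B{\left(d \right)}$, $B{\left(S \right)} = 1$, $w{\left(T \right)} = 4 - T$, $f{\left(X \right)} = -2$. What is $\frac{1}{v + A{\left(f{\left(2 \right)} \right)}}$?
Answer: $\frac{1}{615368} \approx 1.625 \cdot 10^{-6}$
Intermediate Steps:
$A{\left(d \right)} = -12 + 2 d$ ($A{\left(d \right)} = -5 + \left(\left(4 - d\right) \left(-2\right) + 1\right) = -5 + \left(\left(-8 + 2 d\right) + 1\right) = -5 + \left(-7 + 2 d\right) = -12 + 2 d$)
$v = 615384$ ($v = - 9 \left(-42\right) 44 \cdot 37 = - 9 \left(\left(-1848\right) 37\right) = \left(-9\right) \left(-68376\right) = 615384$)
$\frac{1}{v + A{\left(f{\left(2 \right)} \right)}} = \frac{1}{615384 + \left(-12 + 2 \left(-2\right)\right)} = \frac{1}{615384 - 16} = \frac{1}{615368}$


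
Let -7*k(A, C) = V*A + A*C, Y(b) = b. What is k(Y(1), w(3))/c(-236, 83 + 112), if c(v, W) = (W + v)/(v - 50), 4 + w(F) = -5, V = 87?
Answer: -22308/287 ≈ -77.728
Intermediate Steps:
w(F) = -9 (w(F) = -4 - 5 = -9)
k(A, C) = -87*A/7 - A*C/7 (k(A, C) = -(87*A + A*C)/7 = -87*A/7 - A*C/7)
c(v, W) = (W + v)/(-50 + v)
k(Y(1), w(3))/c(-236, 83 + 112) = (-1/7*1*(87 - 9))/((((83 + 112) - 236)/(-50 - 236))) = (-1/7*1*78)/(((195 - 236)/(-286))) = -78/(7*((-1/286*(-41)))) = -78/(7*41/286) = -78/7*286/41 = -22308/287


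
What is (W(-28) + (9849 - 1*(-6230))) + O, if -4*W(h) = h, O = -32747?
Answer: -16661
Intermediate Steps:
W(h) = -h/4
(W(-28) + (9849 - 1*(-6230))) + O = (-¼*(-28) + (9849 - 1*(-6230))) - 32747 = (7 + (9849 + 6230)) - 32747 = (7 + 16079) - 32747 = 16086 - 32747 = -16661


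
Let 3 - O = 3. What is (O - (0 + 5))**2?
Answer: 25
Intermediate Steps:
O = 0 (O = 3 - 1*3 = 3 - 3 = 0)
(O - (0 + 5))**2 = (0 - (0 + 5))**2 = (0 - 1*5)**2 = (0 - 5)**2 = (-5)**2 = 25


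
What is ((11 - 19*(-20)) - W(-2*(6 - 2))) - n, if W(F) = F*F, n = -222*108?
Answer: 24303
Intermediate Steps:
n = -23976
W(F) = F²
((11 - 19*(-20)) - W(-2*(6 - 2))) - n = ((11 - 19*(-20)) - (-2*(6 - 2))²) - 1*(-23976) = ((11 + 380) - (-2*4)²) + 23976 = (391 - 1*(-8)²) + 23976 = (391 - 1*64) + 23976 = (391 - 64) + 23976 = 327 + 23976 = 24303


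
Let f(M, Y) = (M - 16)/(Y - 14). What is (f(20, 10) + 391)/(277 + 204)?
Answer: 30/37 ≈ 0.81081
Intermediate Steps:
f(M, Y) = (-16 + M)/(-14 + Y)
(f(20, 10) + 391)/(277 + 204) = ((-16 + 20)/(-14 + 10) + 391)/(277 + 204) = (4/(-4) + 391)/481 = (-¼*4 + 391)*(1/481) = (-1 + 391)*(1/481) = 390*(1/481) = 30/37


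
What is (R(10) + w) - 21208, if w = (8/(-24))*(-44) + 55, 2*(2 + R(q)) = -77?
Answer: -127073/6 ≈ -21179.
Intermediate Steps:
R(q) = -81/2 (R(q) = -2 + (½)*(-77) = -2 - 77/2 = -81/2)
w = 209/3 (w = (8*(-1/24))*(-44) + 55 = -⅓*(-44) + 55 = 44/3 + 55 = 209/3 ≈ 69.667)
(R(10) + w) - 21208 = (-81/2 + 209/3) - 21208 = 175/6 - 21208 = -127073/6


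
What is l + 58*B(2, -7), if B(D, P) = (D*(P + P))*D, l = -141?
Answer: -3389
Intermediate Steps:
B(D, P) = 2*P*D² (B(D, P) = (D*(2*P))*D = (2*D*P)*D = 2*P*D²)
l + 58*B(2, -7) = -141 + 58*(2*(-7)*2²) = -141 + 58*(2*(-7)*4) = -141 + 58*(-56) = -141 - 3248 = -3389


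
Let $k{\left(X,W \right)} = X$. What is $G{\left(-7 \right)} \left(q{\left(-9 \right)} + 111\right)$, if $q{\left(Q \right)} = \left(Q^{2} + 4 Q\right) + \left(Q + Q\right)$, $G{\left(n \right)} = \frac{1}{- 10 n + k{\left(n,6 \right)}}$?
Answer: $\frac{46}{21} \approx 2.1905$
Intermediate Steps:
$G{\left(n \right)} = - \frac{1}{9 n}$ ($G{\left(n \right)} = \frac{1}{- 10 n + n} = \frac{1}{\left(-9\right) n} = - \frac{1}{9 n}$)
$q{\left(Q \right)} = Q^{2} + 6 Q$ ($q{\left(Q \right)} = \left(Q^{2} + 4 Q\right) + 2 Q = Q^{2} + 6 Q$)
$G{\left(-7 \right)} \left(q{\left(-9 \right)} + 111\right) = - \frac{1}{9 \left(-7\right)} \left(- 9 \left(6 - 9\right) + 111\right) = \left(- \frac{1}{9}\right) \left(- \frac{1}{7}\right) \left(\left(-9\right) \left(-3\right) + 111\right) = \frac{27 + 111}{63} = \frac{1}{63} \cdot 138 = \frac{46}{21}$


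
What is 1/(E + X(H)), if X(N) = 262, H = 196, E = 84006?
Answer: 1/84268 ≈ 1.1867e-5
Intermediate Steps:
1/(E + X(H)) = 1/(84006 + 262) = 1/84268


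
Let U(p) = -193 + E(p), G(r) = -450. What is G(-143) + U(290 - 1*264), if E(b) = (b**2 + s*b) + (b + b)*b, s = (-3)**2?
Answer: 1619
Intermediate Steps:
s = 9
E(b) = 3*b**2 + 9*b (E(b) = (b**2 + 9*b) + (b + b)*b = (b**2 + 9*b) + (2*b)*b = (b**2 + 9*b) + 2*b**2 = 3*b**2 + 9*b)
U(p) = -193 + 3*p*(3 + p)
G(-143) + U(290 - 1*264) = -450 + (-193 + 3*(290 - 1*264)*(3 + (290 - 1*264))) = -450 + (-193 + 3*(290 - 264)*(3 + (290 - 264))) = -450 + (-193 + 3*26*(3 + 26)) = -450 + (-193 + 3*26*29) = -450 + (-193 + 2262) = -450 + 2069 = 1619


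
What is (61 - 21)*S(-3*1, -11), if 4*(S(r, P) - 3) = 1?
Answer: 130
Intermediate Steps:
S(r, P) = 13/4 (S(r, P) = 3 + (¼)*1 = 3 + ¼ = 13/4)
(61 - 21)*S(-3*1, -11) = (61 - 21)*(13/4) = 40*(13/4) = 130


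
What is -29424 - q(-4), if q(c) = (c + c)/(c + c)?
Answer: -29425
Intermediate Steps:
q(c) = 1 (q(c) = (2*c)/((2*c)) = (2*c)*(1/(2*c)) = 1)
-29424 - q(-4) = -29424 - 1*1 = -29424 - 1 = -29425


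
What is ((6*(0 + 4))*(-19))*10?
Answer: -4560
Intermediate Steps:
((6*(0 + 4))*(-19))*10 = ((6*4)*(-19))*10 = (24*(-19))*10 = -456*10 = -4560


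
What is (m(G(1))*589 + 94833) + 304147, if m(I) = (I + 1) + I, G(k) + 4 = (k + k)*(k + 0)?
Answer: 397213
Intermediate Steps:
G(k) = -4 + 2*k**2 (G(k) = -4 + (k + k)*(k + 0) = -4 + (2*k)*k = -4 + 2*k**2)
m(I) = 1 + 2*I (m(I) = (1 + I) + I = 1 + 2*I)
(m(G(1))*589 + 94833) + 304147 = ((1 + 2*(-4 + 2*1**2))*589 + 94833) + 304147 = ((1 + 2*(-4 + 2*1))*589 + 94833) + 304147 = ((1 + 2*(-4 + 2))*589 + 94833) + 304147 = ((1 + 2*(-2))*589 + 94833) + 304147 = ((1 - 4)*589 + 94833) + 304147 = (-3*589 + 94833) + 304147 = (-1767 + 94833) + 304147 = 93066 + 304147 = 397213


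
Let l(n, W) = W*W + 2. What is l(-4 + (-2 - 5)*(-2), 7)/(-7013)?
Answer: -51/7013 ≈ -0.0072722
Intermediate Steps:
l(n, W) = 2 + W² (l(n, W) = W² + 2 = 2 + W²)
l(-4 + (-2 - 5)*(-2), 7)/(-7013) = (2 + 7²)/(-7013) = -(2 + 49)/7013 = -1/7013*51 = -51/7013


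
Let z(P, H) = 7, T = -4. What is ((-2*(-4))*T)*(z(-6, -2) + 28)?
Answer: -1120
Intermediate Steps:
((-2*(-4))*T)*(z(-6, -2) + 28) = (-2*(-4)*(-4))*(7 + 28) = (8*(-4))*35 = -32*35 = -1120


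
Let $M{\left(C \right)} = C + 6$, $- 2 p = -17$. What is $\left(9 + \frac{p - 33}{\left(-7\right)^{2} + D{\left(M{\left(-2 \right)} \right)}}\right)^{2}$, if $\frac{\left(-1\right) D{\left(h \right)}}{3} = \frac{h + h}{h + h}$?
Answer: $\frac{606841}{8464} \approx 71.697$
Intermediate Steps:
$p = \frac{17}{2}$ ($p = \left(- \frac{1}{2}\right) \left(-17\right) = \frac{17}{2} \approx 8.5$)
$M{\left(C \right)} = 6 + C$
$D{\left(h \right)} = -3$ ($D{\left(h \right)} = - 3 \frac{h + h}{h + h} = - 3 \frac{2 h}{2 h} = - 3 \cdot 2 h \frac{1}{2 h} = \left(-3\right) 1 = -3$)
$\left(9 + \frac{p - 33}{\left(-7\right)^{2} + D{\left(M{\left(-2 \right)} \right)}}\right)^{2} = \left(9 + \frac{\frac{17}{2} - 33}{\left(-7\right)^{2} - 3}\right)^{2} = \left(9 - \frac{49}{2 \left(49 - 3\right)}\right)^{2} = \left(9 - \frac{49}{2 \cdot 46}\right)^{2} = \left(9 - \frac{49}{92}\right)^{2} = \left(\frac{779}{92}\right)^{2} = \frac{606841}{8464}$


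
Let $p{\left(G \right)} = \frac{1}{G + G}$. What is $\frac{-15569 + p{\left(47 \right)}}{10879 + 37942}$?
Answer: $- \frac{1463485}{4589174} \approx -0.3189$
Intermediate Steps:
$p{\left(G \right)} = \frac{1}{2 G}$
$\frac{-15569 + p{\left(47 \right)}}{10879 + 37942} = \frac{-15569 + \frac{1}{2 \cdot 47}}{10879 + 37942} = \frac{-15569 + \frac{1}{2} \cdot \frac{1}{47}}{48821} = \left(-15569 + \frac{1}{94}\right) \frac{1}{48821} = \left(- \frac{1463485}{94}\right) \frac{1}{48821} = - \frac{1463485}{4589174}$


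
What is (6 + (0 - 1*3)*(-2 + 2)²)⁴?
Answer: 1296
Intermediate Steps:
(6 + (0 - 1*3)*(-2 + 2)²)⁴ = (6 + (0 - 3)*0²)⁴ = (6 - 3*0)⁴ = (6 + 0)⁴ = 6⁴ = 1296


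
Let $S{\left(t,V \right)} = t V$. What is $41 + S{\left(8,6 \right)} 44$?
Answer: $2153$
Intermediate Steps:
$S{\left(t,V \right)} = V t$
$41 + S{\left(8,6 \right)} 44 = 41 + 6 \cdot 8 \cdot 44 = 41 + 48 \cdot 44 = 41 + 2112 = 2153$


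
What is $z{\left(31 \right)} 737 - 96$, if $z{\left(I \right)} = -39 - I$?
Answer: $-51686$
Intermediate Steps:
$z{\left(31 \right)} 737 - 96 = \left(-39 - 31\right) 737 - 96 = \left(-70\right) 737 - 96 = -51590 - 96 = -51686$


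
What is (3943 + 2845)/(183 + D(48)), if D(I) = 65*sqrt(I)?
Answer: -414068/56437 + 1764880*sqrt(3)/169311 ≈ 10.718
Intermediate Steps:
(3943 + 2845)/(183 + D(48)) = (3943 + 2845)/(183 + 65*sqrt(48)) = 6788/(183 + 65*(4*sqrt(3))) = 6788/(183 + 260*sqrt(3))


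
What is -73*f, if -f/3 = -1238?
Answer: -271122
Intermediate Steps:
f = 3714 (f = -3*(-1238) = 3714)
-73*f = -73*3714 = -271122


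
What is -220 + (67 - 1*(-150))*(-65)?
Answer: -14325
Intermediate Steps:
-220 + (67 - 1*(-150))*(-65) = -220 + (67 + 150)*(-65) = -220 + 217*(-65) = -220 - 14105 = -14325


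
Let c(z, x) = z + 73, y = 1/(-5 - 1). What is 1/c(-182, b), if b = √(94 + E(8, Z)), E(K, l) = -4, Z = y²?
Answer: -1/109 ≈ -0.0091743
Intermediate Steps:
y = -⅙ (y = 1/(-6) = -⅙ ≈ -0.16667)
Z = 1/36 (Z = (-⅙)² = 1/36 ≈ 0.027778)
b = 3*√10 (b = √(94 - 4) = √90 = 3*√10 ≈ 9.4868)
c(z, x) = 73 + z
1/c(-182, b) = 1/(73 - 182) = 1/(-109) = -1/109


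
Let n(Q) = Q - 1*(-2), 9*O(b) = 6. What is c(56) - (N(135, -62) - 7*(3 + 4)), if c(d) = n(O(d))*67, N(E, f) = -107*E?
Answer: 44018/3 ≈ 14673.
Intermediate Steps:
O(b) = 2/3 (O(b) = (1/9)*6 = 2/3)
n(Q) = 2 + Q (n(Q) = Q + 2 = 2 + Q)
c(d) = 536/3 (c(d) = (2 + 2/3)*67 = (8/3)*67 = 536/3)
c(56) - (N(135, -62) - 7*(3 + 4)) = 536/3 - (-107*135 - 7*(3 + 4)) = 536/3 - (-14445 - 7*7) = 536/3 - (-14445 - 49) = 536/3 - 1*(-14494) = 536/3 + 14494 = 44018/3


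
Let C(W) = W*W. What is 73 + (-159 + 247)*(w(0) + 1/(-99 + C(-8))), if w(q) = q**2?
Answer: 2467/35 ≈ 70.486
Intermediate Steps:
C(W) = W**2
73 + (-159 + 247)*(w(0) + 1/(-99 + C(-8))) = 73 + (-159 + 247)*(0**2 + 1/(-99 + (-8)**2)) = 73 + 88*(0 + 1/(-99 + 64)) = 73 + 88*(0 + 1/(-35)) = 73 + 88*(0 - 1/35) = 73 + 88*(-1/35) = 73 - 88/35 = 2467/35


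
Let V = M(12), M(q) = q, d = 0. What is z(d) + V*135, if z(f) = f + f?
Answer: 1620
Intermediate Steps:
z(f) = 2*f
V = 12
z(d) + V*135 = 2*0 + 12*135 = 0 + 1620 = 1620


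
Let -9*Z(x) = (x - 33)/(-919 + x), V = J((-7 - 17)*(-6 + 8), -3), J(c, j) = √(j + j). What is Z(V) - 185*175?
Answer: -82028579986/2533701 + 886*I*√6/7601103 ≈ -32375.0 + 0.00028552*I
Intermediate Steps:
J(c, j) = √2*√j (J(c, j) = √(2*j) = √2*√j)
V = I*√6 (V = √2*√(-3) = √2*(I*√3) = I*√6 ≈ 2.4495*I)
Z(x) = -(-33 + x)/(9*(-919 + x)) (Z(x) = -(x - 33)/(9*(-919 + x)) = -(-33 + x)/(9*(-919 + x)))
Z(V) - 185*175 = (33 - I*√6)/(9*(-919 + I*√6)) - 185*175 = (33 - I*√6)/(9*(-919 + I*√6)) - 1*32375 = (33 - I*√6)/(9*(-919 + I*√6)) - 32375 = -32375 + (33 - I*√6)/(9*(-919 + I*√6))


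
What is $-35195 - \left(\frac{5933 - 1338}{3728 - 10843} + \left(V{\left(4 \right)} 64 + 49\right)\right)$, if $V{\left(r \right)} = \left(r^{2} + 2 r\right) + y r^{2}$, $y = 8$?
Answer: $- \frac{63994237}{1423} \approx -44971.0$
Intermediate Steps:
$V{\left(r \right)} = 2 r + 9 r^{2}$ ($V{\left(r \right)} = \left(r^{2} + 2 r\right) + 8 r^{2} = 2 r + 9 r^{2}$)
$-35195 - \left(\frac{5933 - 1338}{3728 - 10843} + \left(V{\left(4 \right)} 64 + 49\right)\right) = -35195 - \left(\frac{5933 - 1338}{3728 - 10843} + \left(4 \left(2 + 9 \cdot 4\right) 64 + 49\right)\right) = -35195 - \left(\frac{4595}{-7115} + \left(4 \left(2 + 36\right) 64 + 49\right)\right) = -35195 - \left(4595 \left(- \frac{1}{7115}\right) + \left(4 \cdot 38 \cdot 64 + 49\right)\right) = -35195 - \left(- \frac{919}{1423} + \left(152 \cdot 64 + 49\right)\right) = -35195 - \left(- \frac{919}{1423} + \left(9728 + 49\right)\right) = -35195 - \left(- \frac{919}{1423} + 9777\right) = -35195 - \frac{13911752}{1423} = - \frac{63994237}{1423}$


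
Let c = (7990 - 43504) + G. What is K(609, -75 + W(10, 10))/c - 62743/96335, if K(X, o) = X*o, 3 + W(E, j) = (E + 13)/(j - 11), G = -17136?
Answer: 174803371/338135850 ≈ 0.51696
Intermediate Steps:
W(E, j) = -3 + (13 + E)/(-11 + j) (W(E, j) = -3 + (E + 13)/(j - 11) = -3 + (13 + E)/(-11 + j))
c = -52650 (c = (7990 - 43504) - 17136 = -35514 - 17136 = -52650)
K(609, -75 + W(10, 10))/c - 62743/96335 = (609*(-75 + (46 + 10 - 3*10)/(-11 + 10)))/(-52650) - 62743/96335 = (609*(-75 + (46 + 10 - 30)/(-1)))*(-1/52650) - 62743*1/96335 = (609*(-75 - 1*26))*(-1/52650) - 62743/96335 = (609*(-75 - 26))*(-1/52650) - 62743/96335 = (609*(-101))*(-1/52650) - 62743/96335 = -61509*(-1/52650) - 62743/96335 = 20503/17550 - 62743/96335 = 174803371/338135850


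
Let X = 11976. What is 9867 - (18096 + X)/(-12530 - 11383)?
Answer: 78659881/7971 ≈ 9868.3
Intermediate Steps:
9867 - (18096 + X)/(-12530 - 11383) = 9867 - (18096 + 11976)/(-12530 - 11383) = 9867 - 30072/(-23913) = 9867 - 30072*(-1)/23913 = 9867 - 1*(-10024/7971) = 9867 + 10024/7971 = 78659881/7971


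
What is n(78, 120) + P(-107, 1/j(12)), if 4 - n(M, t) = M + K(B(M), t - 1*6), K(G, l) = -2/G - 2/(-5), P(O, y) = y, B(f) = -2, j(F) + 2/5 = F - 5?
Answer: -12416/165 ≈ -75.249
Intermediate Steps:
j(F) = -27/5 + F (j(F) = -⅖ + (F - 5) = -⅖ + (-5 + F) = -27/5 + F)
K(G, l) = ⅖ - 2/G (K(G, l) = -2/G - 2*(-⅕) = -2/G + ⅖ = ⅖ - 2/G)
n(M, t) = 13/5 - M (n(M, t) = 4 - (M + (⅖ - 2/(-2))) = 4 - (M + (⅖ - 2*(-½))) = 4 - (M + (⅖ + 1)) = 4 - (M + 7/5) = 4 - (7/5 + M) = 4 + (-7/5 - M) = 13/5 - M)
n(78, 120) + P(-107, 1/j(12)) = (13/5 - 1*78) + 1/(-27/5 + 12) = (13/5 - 78) + 1/(33/5) = -377/5 + 5/33 = -12416/165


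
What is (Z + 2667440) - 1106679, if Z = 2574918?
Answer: 4135679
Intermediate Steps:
(Z + 2667440) - 1106679 = (2574918 + 2667440) - 1106679 = 5242358 - 1106679 = 4135679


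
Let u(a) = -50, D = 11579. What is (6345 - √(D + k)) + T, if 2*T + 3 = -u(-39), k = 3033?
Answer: 12737/2 - 2*√3653 ≈ 6247.6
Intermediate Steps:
T = 47/2 (T = -3/2 + (-1*(-50))/2 = -3/2 + (½)*50 = -3/2 + 25 = 47/2 ≈ 23.500)
(6345 - √(D + k)) + T = (6345 - √(11579 + 3033)) + 47/2 = (6345 - √14612) + 47/2 = (6345 - 2*√3653) + 47/2 = 12737/2 - 2*√3653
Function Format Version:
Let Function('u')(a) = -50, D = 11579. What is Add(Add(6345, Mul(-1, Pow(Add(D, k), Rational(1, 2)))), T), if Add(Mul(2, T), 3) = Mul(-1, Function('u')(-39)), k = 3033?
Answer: Add(Rational(12737, 2), Mul(-2, Pow(3653, Rational(1, 2)))) ≈ 6247.6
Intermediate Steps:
T = Rational(47, 2) (T = Add(Rational(-3, 2), Mul(Rational(1, 2), Mul(-1, -50))) = Add(Rational(-3, 2), Mul(Rational(1, 2), 50)) = Add(Rational(-3, 2), 25) = Rational(47, 2) ≈ 23.500)
Add(Add(6345, Mul(-1, Pow(Add(D, k), Rational(1, 2)))), T) = Add(Add(6345, Mul(-1, Pow(Add(11579, 3033), Rational(1, 2)))), Rational(47, 2)) = Add(Add(6345, Mul(-1, Pow(14612, Rational(1, 2)))), Rational(47, 2)) = Add(Add(6345, Mul(-1, Mul(2, Pow(3653, Rational(1, 2))))), Rational(47, 2)) = Add(Add(6345, Mul(-2, Pow(3653, Rational(1, 2)))), Rational(47, 2)) = Add(Rational(12737, 2), Mul(-2, Pow(3653, Rational(1, 2))))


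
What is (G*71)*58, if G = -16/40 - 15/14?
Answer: -212077/35 ≈ -6059.3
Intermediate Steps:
G = -103/70 (G = -16*1/40 - 15*1/14 = -2/5 - 15/14 = -103/70 ≈ -1.4714)
(G*71)*58 = -103/70*71*58 = -7313/70*58 = -212077/35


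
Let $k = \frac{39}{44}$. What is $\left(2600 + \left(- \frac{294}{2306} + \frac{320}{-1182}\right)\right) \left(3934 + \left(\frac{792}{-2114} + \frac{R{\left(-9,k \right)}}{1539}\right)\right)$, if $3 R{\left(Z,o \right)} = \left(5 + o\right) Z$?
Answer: $\frac{166249508614966894423}{16257801513492} \approx 1.0226 \cdot 10^{7}$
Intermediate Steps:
$k = \frac{39}{44}$ ($k = 39 \cdot \frac{1}{44} = \frac{39}{44} \approx 0.88636$)
$R{\left(Z,o \right)} = \frac{Z \left(5 + o\right)}{3}$ ($R{\left(Z,o \right)} = \frac{\left(5 + o\right) Z}{3} = \frac{Z \left(5 + o\right)}{3}$)
$\left(2600 + \left(- \frac{294}{2306} + \frac{320}{-1182}\right)\right) \left(3934 + \left(\frac{792}{-2114} + \frac{R{\left(-9,k \right)}}{1539}\right)\right) = \left(2600 + \left(- \frac{294}{2306} + \frac{320}{-1182}\right)\right) \left(3934 + \left(\frac{792}{-2114} + \frac{\frac{1}{3} \left(-9\right) \left(5 + \frac{39}{44}\right)}{1539}\right)\right) = \left(2600 + \left(\left(-294\right) \frac{1}{2306} + 320 \left(- \frac{1}{1182}\right)\right)\right) \left(3934 + \left(792 \left(- \frac{1}{2114}\right) + \frac{1}{3} \left(-9\right) \frac{259}{44} \cdot \frac{1}{1539}\right)\right) = \left(2600 - \frac{271357}{681423}\right) \left(3934 - \frac{9212275}{23858604}\right) = \frac{1771428443 \left(3934 - \frac{9212275}{23858604}\right)}{681423} = \frac{1771428443}{681423} \cdot \frac{93850535861}{23858604} = \frac{166249508614966894423}{16257801513492}$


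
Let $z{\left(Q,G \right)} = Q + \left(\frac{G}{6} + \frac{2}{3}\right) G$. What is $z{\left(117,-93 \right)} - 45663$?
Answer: $- \frac{88333}{2} \approx -44167.0$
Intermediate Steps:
$z{\left(Q,G \right)} = Q + G \left(\frac{2}{3} + \frac{G}{6}\right)$ ($z{\left(Q,G \right)} = Q + \left(G \frac{1}{6} + 2 \cdot \frac{1}{3}\right) G = Q + \left(\frac{G}{6} + \frac{2}{3}\right) G = Q + \left(\frac{2}{3} + \frac{G}{6}\right) G = Q + G \left(\frac{2}{3} + \frac{G}{6}\right)$)
$z{\left(117,-93 \right)} - 45663 = \left(117 + \frac{\left(-93\right)^{2}}{6} + \frac{2}{3} \left(-93\right)\right) - 45663 = \left(117 + \frac{1}{6} \cdot 8649 - 62\right) - 45663 = \left(117 + \frac{2883}{2} - 62\right) - 45663 = \frac{2993}{2} - 45663 = - \frac{88333}{2}$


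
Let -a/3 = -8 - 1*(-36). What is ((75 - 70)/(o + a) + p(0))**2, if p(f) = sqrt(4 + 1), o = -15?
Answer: 49030/9801 - 10*sqrt(5)/99 ≈ 4.7767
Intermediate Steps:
a = -84 (a = -3*(-8 - 1*(-36)) = -3*(-8 + 36) = -3*28 = -84)
p(f) = sqrt(5)
((75 - 70)/(o + a) + p(0))**2 = ((75 - 70)/(-15 - 84) + sqrt(5))**2 = (5/(-99) + sqrt(5))**2 = (5*(-1/99) + sqrt(5))**2 = (-5/99 + sqrt(5))**2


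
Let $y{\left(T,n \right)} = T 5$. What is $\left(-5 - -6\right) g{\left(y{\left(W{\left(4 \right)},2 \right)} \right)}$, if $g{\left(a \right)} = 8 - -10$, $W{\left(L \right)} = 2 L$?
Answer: $18$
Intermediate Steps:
$y{\left(T,n \right)} = 5 T$
$g{\left(a \right)} = 18$ ($g{\left(a \right)} = 8 + 10 = 18$)
$\left(-5 - -6\right) g{\left(y{\left(W{\left(4 \right)},2 \right)} \right)} = \left(-5 - -6\right) 18 = \left(-5 + 6\right) 18 = 1 \cdot 18 = 18$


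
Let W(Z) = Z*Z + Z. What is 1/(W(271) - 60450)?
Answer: 1/13262 ≈ 7.5403e-5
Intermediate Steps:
W(Z) = Z + Z**2 (W(Z) = Z**2 + Z = Z + Z**2)
1/(W(271) - 60450) = 1/(271*(1 + 271) - 60450) = 1/(271*272 - 60450) = 1/(73712 - 60450) = 1/13262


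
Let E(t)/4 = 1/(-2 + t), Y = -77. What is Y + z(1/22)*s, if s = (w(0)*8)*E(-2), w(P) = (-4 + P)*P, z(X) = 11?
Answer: -77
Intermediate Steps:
w(P) = P*(-4 + P)
E(t) = 4/(-2 + t)
s = 0 (s = ((0*(-4 + 0))*8)*(4/(-2 - 2)) = ((0*(-4))*8)*(4/(-4)) = (0*8)*(4*(-¼)) = 0*(-1) = 0)
Y + z(1/22)*s = -77 + 11*0 = -77 + 0 = -77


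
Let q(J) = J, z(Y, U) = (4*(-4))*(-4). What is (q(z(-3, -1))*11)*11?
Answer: 7744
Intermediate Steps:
z(Y, U) = 64 (z(Y, U) = -16*(-4) = 64)
(q(z(-3, -1))*11)*11 = (64*11)*11 = 704*11 = 7744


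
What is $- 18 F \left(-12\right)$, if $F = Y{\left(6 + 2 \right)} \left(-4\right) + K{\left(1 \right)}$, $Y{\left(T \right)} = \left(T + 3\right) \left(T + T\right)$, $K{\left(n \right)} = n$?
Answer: $-151848$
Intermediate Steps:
$Y{\left(T \right)} = 2 T \left(3 + T\right)$ ($Y{\left(T \right)} = \left(3 + T\right) 2 T = 2 T \left(3 + T\right)$)
$F = -703$ ($F = 2 \left(6 + 2\right) \left(3 + \left(6 + 2\right)\right) \left(-4\right) + 1 = 2 \cdot 8 \left(3 + 8\right) \left(-4\right) + 1 = 2 \cdot 8 \cdot 11 \left(-4\right) + 1 = 176 \left(-4\right) + 1 = -704 + 1 = -703$)
$- 18 F \left(-12\right) = \left(-18\right) \left(-703\right) \left(-12\right) = 12654 \left(-12\right) = -151848$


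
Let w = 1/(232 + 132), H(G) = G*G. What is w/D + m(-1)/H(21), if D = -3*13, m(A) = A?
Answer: -697/298116 ≈ -0.0023380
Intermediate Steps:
D = -39
H(G) = G²
w = 1/364 ≈ 0.0027473
w/D + m(-1)/H(21) = (1/364)/(-39) - 1/(21²) = (1/364)*(-1/39) - 1/441 = -1/14196 - 1*1/441 = -1/14196 - 1/441 = -697/298116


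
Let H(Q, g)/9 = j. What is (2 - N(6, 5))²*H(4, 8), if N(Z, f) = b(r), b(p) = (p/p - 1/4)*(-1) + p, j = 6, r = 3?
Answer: 27/8 ≈ 3.3750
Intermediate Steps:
H(Q, g) = 54 (H(Q, g) = 9*6 = 54)
b(p) = -¾ + p (b(p) = (1 - 1*¼)*(-1) + p = (1 - ¼)*(-1) + p = (¾)*(-1) + p = -¾ + p)
N(Z, f) = 9/4 (N(Z, f) = -¾ + 3 = 9/4)
(2 - N(6, 5))²*H(4, 8) = (2 - 1*9/4)²*54 = (2 - 9/4)²*54 = (-¼)²*54 = (1/16)*54 = 27/8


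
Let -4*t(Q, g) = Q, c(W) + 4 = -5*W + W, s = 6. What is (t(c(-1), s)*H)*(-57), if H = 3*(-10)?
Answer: 0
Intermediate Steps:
c(W) = -4 - 4*W (c(W) = -4 + (-5*W + W) = -4 - 4*W)
t(Q, g) = -Q/4
H = -30
(t(c(-1), s)*H)*(-57) = (-(-4 - 4*(-1))/4*(-30))*(-57) = (-(-4 + 4)/4*(-30))*(-57) = (-1/4*0*(-30))*(-57) = (0*(-30))*(-57) = 0*(-57) = 0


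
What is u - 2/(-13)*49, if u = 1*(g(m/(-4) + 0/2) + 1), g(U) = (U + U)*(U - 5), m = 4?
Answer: 267/13 ≈ 20.538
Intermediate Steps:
g(U) = 2*U*(-5 + U) (g(U) = (2*U)*(-5 + U) = 2*U*(-5 + U))
u = 13 (u = 1*(2*(4/(-4) + 0/2)*(-5 + (4/(-4) + 0/2)) + 1) = 1*(2*(4*(-1/4) + 0*(1/2))*(-5 + (4*(-1/4) + 0*(1/2))) + 1) = 1*(2*(-1 + 0)*(-5 + (-1 + 0)) + 1) = 1*(2*(-1)*(-5 - 1) + 1) = 1*(2*(-1)*(-6) + 1) = 1*(12 + 1) = 1*13 = 13)
u - 2/(-13)*49 = 13 - 2/(-13)*49 = 13 - 2*(-1/13)*49 = 13 + (2/13)*49 = 13 + 98/13 = 267/13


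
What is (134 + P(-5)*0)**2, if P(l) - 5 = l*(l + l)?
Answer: 17956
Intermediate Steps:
P(l) = 5 + 2*l**2 (P(l) = 5 + l*(l + l) = 5 + l*(2*l) = 5 + 2*l**2)
(134 + P(-5)*0)**2 = (134 + (5 + 2*(-5)**2)*0)**2 = (134 + (5 + 2*25)*0)**2 = (134 + (5 + 50)*0)**2 = (134 + 55*0)**2 = (134 + 0)**2 = 134**2 = 17956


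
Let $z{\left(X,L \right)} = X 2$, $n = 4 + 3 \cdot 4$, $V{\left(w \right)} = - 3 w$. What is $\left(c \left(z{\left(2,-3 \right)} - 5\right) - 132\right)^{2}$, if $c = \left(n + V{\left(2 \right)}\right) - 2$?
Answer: $19600$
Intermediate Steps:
$n = 16$ ($n = 4 + 12 = 16$)
$c = 8$ ($c = \left(16 - 6\right) - 2 = 10 - 2 = 8$)
$z{\left(X,L \right)} = 2 X$
$\left(c \left(z{\left(2,-3 \right)} - 5\right) - 132\right)^{2} = \left(8 \left(2 \cdot 2 - 5\right) - 132\right)^{2} = \left(8 \left(4 - 5\right) - 132\right)^{2} = \left(8 \left(-1\right) - 132\right)^{2} = \left(-8 - 132\right)^{2} = \left(-140\right)^{2} = 19600$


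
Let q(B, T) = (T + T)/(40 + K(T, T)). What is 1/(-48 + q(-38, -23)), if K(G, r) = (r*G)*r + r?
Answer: -6075/291577 ≈ -0.020835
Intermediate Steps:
K(G, r) = r + G*r² (K(G, r) = (G*r)*r + r = G*r² + r = r + G*r²)
q(B, T) = 2*T/(40 + T*(1 + T²)) (q(B, T) = (T + T)/(40 + T*(1 + T*T)) = (2*T)/(40 + T*(1 + T²)) = 2*T/(40 + T*(1 + T²)))
1/(-48 + q(-38, -23)) = 1/(-48 + 2*(-23)/(40 - 23 + (-23)³)) = 1/(-48 + 2*(-23)/(40 - 23 - 12167)) = 1/(-48 + 2*(-23)/(-12150)) = 1/(-48 + 2*(-23)*(-1/12150)) = 1/(-48 + 23/6075) = 1/(-291577/6075) = -6075/291577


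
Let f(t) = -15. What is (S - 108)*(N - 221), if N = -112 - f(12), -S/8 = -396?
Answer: -973080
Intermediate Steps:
S = 3168 (S = -8*(-396) = 3168)
N = -97 (N = -112 - 1*(-15) = -112 + 15 = -97)
(S - 108)*(N - 221) = (3168 - 108)*(-97 - 221) = 3060*(-318) = -973080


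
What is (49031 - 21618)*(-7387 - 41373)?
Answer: -1336657880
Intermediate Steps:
(49031 - 21618)*(-7387 - 41373) = 27413*(-48760) = -1336657880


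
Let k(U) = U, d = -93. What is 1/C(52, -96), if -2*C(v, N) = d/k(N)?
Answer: -64/31 ≈ -2.0645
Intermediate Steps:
C(v, N) = 93/(2*N) (C(v, N) = -(-93)/(2*N) = 93/(2*N))
1/C(52, -96) = 1/((93/2)/(-96)) = 1/((93/2)*(-1/96)) = 1/(-31/64) = -64/31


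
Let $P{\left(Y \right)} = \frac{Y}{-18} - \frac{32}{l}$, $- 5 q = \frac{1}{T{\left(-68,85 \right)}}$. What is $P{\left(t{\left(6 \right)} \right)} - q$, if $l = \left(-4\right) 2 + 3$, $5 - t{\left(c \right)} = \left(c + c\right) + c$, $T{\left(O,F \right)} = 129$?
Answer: $\frac{27569}{3870} \approx 7.1238$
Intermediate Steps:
$t{\left(c \right)} = 5 - 3 c$ ($t{\left(c \right)} = 5 - \left(\left(c + c\right) + c\right) = 5 - \left(2 c + c\right) = 5 - 3 c$)
$l = -5$ ($l = -8 + 3 = -5$)
$q = - \frac{1}{645}$ ($q = - \frac{1}{5 \cdot 129} = \left(- \frac{1}{5}\right) \frac{1}{129} = - \frac{1}{645} \approx -0.0015504$)
$P{\left(Y \right)} = \frac{32}{5} - \frac{Y}{18}$ ($P{\left(Y \right)} = \frac{Y}{-18} - \frac{32}{-5} = Y \left(- \frac{1}{18}\right) - - \frac{32}{5} = - \frac{Y}{18} + \frac{32}{5} = \frac{32}{5} - \frac{Y}{18}$)
$P{\left(t{\left(6 \right)} \right)} - q = \left(\frac{32}{5} - \frac{5 - 18}{18}\right) - - \frac{1}{645} = \left(\frac{32}{5} - \frac{5 - 18}{18}\right) + \frac{1}{645} = \left(\frac{32}{5} - - \frac{13}{18}\right) + \frac{1}{645} = \left(\frac{32}{5} + \frac{13}{18}\right) + \frac{1}{645} = \frac{641}{90} + \frac{1}{645} = \frac{27569}{3870}$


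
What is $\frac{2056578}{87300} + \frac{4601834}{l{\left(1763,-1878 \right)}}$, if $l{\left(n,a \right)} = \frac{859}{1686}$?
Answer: $\frac{112889264837617}{12498450} \approx 9.0323 \cdot 10^{6}$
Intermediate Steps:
$l{\left(n,a \right)} = \frac{859}{1686}$ ($l{\left(n,a \right)} = 859 \cdot \frac{1}{1686} = \frac{859}{1686}$)
$\frac{2056578}{87300} + \frac{4601834}{l{\left(1763,-1878 \right)}} = \frac{2056578}{87300} + \frac{4601834}{\frac{859}{1686}} = 2056578 \cdot \frac{1}{87300} + 4601834 \cdot \frac{1686}{859} = \frac{342763}{14550} + \frac{7758692124}{859} = \frac{112889264837617}{12498450}$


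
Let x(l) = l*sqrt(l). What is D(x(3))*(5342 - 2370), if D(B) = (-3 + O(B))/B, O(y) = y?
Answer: 2972 - 2972*sqrt(3)/3 ≈ 1256.1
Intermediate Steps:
x(l) = l**(3/2)
D(B) = (-3 + B)/B
D(x(3))*(5342 - 2370) = ((-3 + 3**(3/2))/(3**(3/2)))*(5342 - 2370) = ((-3 + 3*sqrt(3))/((3*sqrt(3))))*2972 = ((sqrt(3)/9)*(-3 + 3*sqrt(3)))*2972 = (sqrt(3)*(-3 + 3*sqrt(3))/9)*2972 = 2972*sqrt(3)*(-3 + 3*sqrt(3))/9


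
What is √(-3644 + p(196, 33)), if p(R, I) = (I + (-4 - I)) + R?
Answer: 2*I*√863 ≈ 58.754*I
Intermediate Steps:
p(R, I) = -4 + R
√(-3644 + p(196, 33)) = √(-3644 + (-4 + 196)) = √(-3644 + 192) = √(-3452) = 2*I*√863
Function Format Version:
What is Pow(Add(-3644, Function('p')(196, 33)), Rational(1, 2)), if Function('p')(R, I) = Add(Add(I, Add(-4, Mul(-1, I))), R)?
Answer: Mul(2, I, Pow(863, Rational(1, 2))) ≈ Mul(58.754, I)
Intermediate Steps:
Function('p')(R, I) = Add(-4, R)
Pow(Add(-3644, Function('p')(196, 33)), Rational(1, 2)) = Pow(Add(-3644, Add(-4, 196)), Rational(1, 2)) = Pow(Add(-3644, 192), Rational(1, 2)) = Pow(-3452, Rational(1, 2)) = Mul(2, I, Pow(863, Rational(1, 2)))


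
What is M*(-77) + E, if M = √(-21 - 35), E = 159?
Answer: 159 - 154*I*√14 ≈ 159.0 - 576.21*I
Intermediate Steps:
M = 2*I*√14 (M = √(-56) = 2*I*√14 ≈ 7.4833*I)
M*(-77) + E = (2*I*√14)*(-77) + 159 = -154*I*√14 + 159 = 159 - 154*I*√14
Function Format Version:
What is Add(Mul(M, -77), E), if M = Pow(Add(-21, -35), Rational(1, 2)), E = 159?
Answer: Add(159, Mul(-154, I, Pow(14, Rational(1, 2)))) ≈ Add(159.00, Mul(-576.21, I))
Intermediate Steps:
M = Mul(2, I, Pow(14, Rational(1, 2))) (M = Pow(-56, Rational(1, 2)) = Mul(2, I, Pow(14, Rational(1, 2))) ≈ Mul(7.4833, I))
Add(Mul(M, -77), E) = Add(Mul(Mul(2, I, Pow(14, Rational(1, 2))), -77), 159) = Add(Mul(-154, I, Pow(14, Rational(1, 2))), 159) = Add(159, Mul(-154, I, Pow(14, Rational(1, 2))))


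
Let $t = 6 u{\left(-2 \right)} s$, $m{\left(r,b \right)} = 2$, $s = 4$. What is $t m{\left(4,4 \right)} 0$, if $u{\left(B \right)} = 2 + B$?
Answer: $0$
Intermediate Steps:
$t = 0$ ($t = 6 \left(2 - 2\right) 4 = 6 \cdot 0 \cdot 4 = 0 \cdot 4 = 0$)
$t m{\left(4,4 \right)} 0 = 0 \cdot 2 \cdot 0 = 0 \cdot 0 = 0$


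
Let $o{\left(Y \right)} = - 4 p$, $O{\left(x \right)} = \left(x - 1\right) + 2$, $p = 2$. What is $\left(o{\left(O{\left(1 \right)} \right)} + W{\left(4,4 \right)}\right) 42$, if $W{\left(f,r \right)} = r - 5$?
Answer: $-378$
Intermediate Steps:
$W{\left(f,r \right)} = -5 + r$
$O{\left(x \right)} = 1 + x$ ($O{\left(x \right)} = \left(-1 + x\right) + 2 = 1 + x$)
$o{\left(Y \right)} = -8$ ($o{\left(Y \right)} = \left(-4\right) 2 = -8$)
$\left(o{\left(O{\left(1 \right)} \right)} + W{\left(4,4 \right)}\right) 42 = \left(-8 + \left(-5 + 4\right)\right) 42 = \left(-8 - 1\right) 42 = \left(-9\right) 42 = -378$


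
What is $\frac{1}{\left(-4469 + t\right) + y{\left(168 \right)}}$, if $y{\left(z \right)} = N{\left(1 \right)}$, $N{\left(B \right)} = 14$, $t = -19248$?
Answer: $- \frac{1}{23703} \approx -4.2189 \cdot 10^{-5}$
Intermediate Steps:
$y{\left(z \right)} = 14$
$\frac{1}{\left(-4469 + t\right) + y{\left(168 \right)}} = \frac{1}{\left(-4469 - 19248\right) + 14} = \frac{1}{-23717 + 14} = \frac{1}{-23703} = - \frac{1}{23703}$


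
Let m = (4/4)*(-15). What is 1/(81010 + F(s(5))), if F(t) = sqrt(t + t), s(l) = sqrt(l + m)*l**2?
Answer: 1/(81010 + 5*2**(3/4)*5**(1/4)*sqrt(I)) ≈ 1.2343e-5 - 1.4e-9*I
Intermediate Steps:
m = -15 (m = (4*(1/4))*(-15) = 1*(-15) = -15)
s(l) = l**2*sqrt(-15 + l) (s(l) = sqrt(l - 15)*l**2 = sqrt(-15 + l)*l**2 = l**2*sqrt(-15 + l))
F(t) = sqrt(2)*sqrt(t) (F(t) = sqrt(2*t) = sqrt(2)*sqrt(t))
1/(81010 + F(s(5))) = 1/(81010 + sqrt(2)*sqrt(5**2*sqrt(-15 + 5))) = 1/(81010 + sqrt(2)*sqrt(25*sqrt(-10))) = 1/(81010 + sqrt(2)*sqrt(25*(I*sqrt(10)))) = 1/(81010 + sqrt(2)*sqrt(25*I*sqrt(10))) = 1/(81010 + sqrt(2)*(5*10**(1/4)*sqrt(I))) = 1/(81010 + 5*2**(3/4)*5**(1/4)*sqrt(I))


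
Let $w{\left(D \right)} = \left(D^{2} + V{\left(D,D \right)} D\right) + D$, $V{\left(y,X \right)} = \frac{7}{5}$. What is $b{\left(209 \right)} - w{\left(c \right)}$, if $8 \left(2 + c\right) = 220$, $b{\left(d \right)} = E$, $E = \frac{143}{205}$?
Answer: $- \frac{582817}{820} \approx -710.75$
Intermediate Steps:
$E = \frac{143}{205}$ ($E = 143 \cdot \frac{1}{205} = \frac{143}{205} \approx 0.69756$)
$V{\left(y,X \right)} = \frac{7}{5}$ ($V{\left(y,X \right)} = 7 \cdot \frac{1}{5} = \frac{7}{5}$)
$b{\left(d \right)} = \frac{143}{205}$
$c = \frac{51}{2}$ ($c = -2 + \frac{1}{8} \cdot 220 = -2 + \frac{55}{2} = \frac{51}{2} \approx 25.5$)
$w{\left(D \right)} = D^{2} + \frac{12 D}{5}$ ($w{\left(D \right)} = \left(D^{2} + \frac{7 D}{5}\right) + D = D^{2} + \frac{12 D}{5}$)
$b{\left(209 \right)} - w{\left(c \right)} = \frac{143}{205} - \frac{1}{5} \cdot \frac{51}{2} \left(12 + 5 \cdot \frac{51}{2}\right) = \frac{143}{205} - \frac{1}{5} \cdot \frac{51}{2} \left(12 + \frac{255}{2}\right) = \frac{143}{205} - \frac{1}{5} \cdot \frac{51}{2} \cdot \frac{279}{2} = \frac{143}{205} - \frac{14229}{20} = - \frac{582817}{820}$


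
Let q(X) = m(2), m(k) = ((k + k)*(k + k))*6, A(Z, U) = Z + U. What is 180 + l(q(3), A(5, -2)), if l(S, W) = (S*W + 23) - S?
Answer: 395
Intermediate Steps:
A(Z, U) = U + Z
m(k) = 24*k² (m(k) = ((2*k)*(2*k))*6 = (4*k²)*6 = 24*k²)
q(X) = 96 (q(X) = 24*2² = 24*4 = 96)
l(S, W) = 23 - S + S*W (l(S, W) = (23 + S*W) - S = 23 - S + S*W)
180 + l(q(3), A(5, -2)) = 180 + (23 - 1*96 + 96*(-2 + 5)) = 180 + (23 - 96 + 96*3) = 180 + (23 - 96 + 288) = 180 + 215 = 395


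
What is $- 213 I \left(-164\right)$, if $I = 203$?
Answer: $7091196$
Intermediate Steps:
$- 213 I \left(-164\right) = \left(-213\right) 203 \left(-164\right) = \left(-43239\right) \left(-164\right) = 7091196$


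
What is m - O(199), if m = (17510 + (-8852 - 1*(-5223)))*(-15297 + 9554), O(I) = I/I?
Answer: -79718584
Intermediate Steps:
O(I) = 1
m = -79718583 (m = (17510 + (-8852 + 5223))*(-5743) = (17510 - 3629)*(-5743) = 13881*(-5743) = -79718583)
m - O(199) = -79718583 - 1*1 = -79718583 - 1 = -79718584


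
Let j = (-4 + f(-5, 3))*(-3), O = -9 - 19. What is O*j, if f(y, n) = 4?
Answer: 0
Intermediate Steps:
O = -28
j = 0 (j = (-4 + 4)*(-3) = 0*(-3) = 0)
O*j = -28*0 = 0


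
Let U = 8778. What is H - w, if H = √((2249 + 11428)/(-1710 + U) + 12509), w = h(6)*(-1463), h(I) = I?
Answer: 8778 + √17361224407/1178 ≈ 8889.9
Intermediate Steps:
w = -8778 (w = 6*(-1463) = -8778)
H = √17361224407/1178 (H = √((2249 + 11428)/(-1710 + 8778) + 12509) = √(13677/7068 + 12509) = √(13677*(1/7068) + 12509) = √(4559/2356 + 12509) = √(29475763/2356) = √17361224407/1178 ≈ 111.85)
H - w = √17361224407/1178 - 1*(-8778) = √17361224407/1178 + 8778 = 8778 + √17361224407/1178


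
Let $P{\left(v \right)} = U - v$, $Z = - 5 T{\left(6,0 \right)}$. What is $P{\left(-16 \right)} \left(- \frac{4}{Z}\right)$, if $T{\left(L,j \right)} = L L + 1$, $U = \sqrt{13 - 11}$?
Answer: $\frac{64}{185} + \frac{4 \sqrt{2}}{185} \approx 0.37652$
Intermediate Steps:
$U = \sqrt{2} \approx 1.4142$
$T{\left(L,j \right)} = 1 + L^{2}$ ($T{\left(L,j \right)} = L^{2} + 1 = 1 + L^{2}$)
$Z = -185$ ($Z = - 5 \left(1 + 6^{2}\right) = - 5 \left(1 + 36\right) = \left(-5\right) 37 = -185$)
$P{\left(v \right)} = \sqrt{2} - v$
$P{\left(-16 \right)} \left(- \frac{4}{Z}\right) = \left(\sqrt{2} - -16\right) \left(- \frac{4}{-185}\right) = \left(\sqrt{2} + 16\right) \left(\left(-4\right) \left(- \frac{1}{185}\right)\right) = \left(16 + \sqrt{2}\right) \frac{4}{185} = \frac{64}{185} + \frac{4 \sqrt{2}}{185}$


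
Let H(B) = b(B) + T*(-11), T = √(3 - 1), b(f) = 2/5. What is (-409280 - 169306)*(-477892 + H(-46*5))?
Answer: 1382506946388/5 + 6364446*√2 ≈ 2.7651e+11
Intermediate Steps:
b(f) = ⅖ (b(f) = 2*(⅕) = ⅖)
T = √2 ≈ 1.4142
H(B) = ⅖ - 11*√2 (H(B) = ⅖ + √2*(-11) = ⅖ - 11*√2)
(-409280 - 169306)*(-477892 + H(-46*5)) = (-409280 - 169306)*(-477892 + (⅖ - 11*√2)) = -578586*(-2389458/5 - 11*√2) = 1382506946388/5 + 6364446*√2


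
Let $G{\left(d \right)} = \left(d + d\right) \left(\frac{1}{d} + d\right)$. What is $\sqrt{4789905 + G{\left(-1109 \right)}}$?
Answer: $\sqrt{7249669} \approx 2692.5$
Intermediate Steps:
$G{\left(d \right)} = 2 d \left(d + \frac{1}{d}\right)$
$\sqrt{4789905 + G{\left(-1109 \right)}} = \sqrt{4789905 + \left(2 + 2 \left(-1109\right)^{2}\right)} = \sqrt{4789905 + \left(2 + 2 \cdot 1229881\right)} = \sqrt{4789905 + \left(2 + 2459762\right)} = \sqrt{4789905 + 2459764} = \sqrt{7249669}$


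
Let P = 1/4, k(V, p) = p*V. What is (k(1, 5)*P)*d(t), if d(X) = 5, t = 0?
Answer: 25/4 ≈ 6.2500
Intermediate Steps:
k(V, p) = V*p
P = ¼ ≈ 0.25000
(k(1, 5)*P)*d(t) = ((1*5)*(¼))*5 = (5*(¼))*5 = (5/4)*5 = 25/4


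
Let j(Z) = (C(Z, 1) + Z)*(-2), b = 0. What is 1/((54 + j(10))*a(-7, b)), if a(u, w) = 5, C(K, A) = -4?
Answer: 1/210 ≈ 0.0047619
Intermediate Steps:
j(Z) = 8 - 2*Z (j(Z) = (-4 + Z)*(-2) = 8 - 2*Z)
1/((54 + j(10))*a(-7, b)) = 1/((54 + (8 - 2*10))*5) = 1/((54 + (8 - 20))*5) = 1/((54 - 12)*5) = 1/(42*5) = 1/210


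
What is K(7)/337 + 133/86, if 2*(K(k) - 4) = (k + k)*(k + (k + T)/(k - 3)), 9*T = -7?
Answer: 452839/260838 ≈ 1.7361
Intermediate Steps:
T = -7/9 (T = (⅑)*(-7) = -7/9 ≈ -0.77778)
K(k) = 4 + k*(k + (-7/9 + k)/(-3 + k)) (K(k) = 4 + ((k + k)*(k + (k - 7/9)/(k - 3)))/2 = 4 + ((2*k)*(k + (-7/9 + k)/(-3 + k)))/2 = 4 + (2*k*(k + (-7/9 + k)/(-3 + k)))/2 = 4 + k*(k + (-7/9 + k)/(-3 + k)))
K(7)/337 + 133/86 = ((-12 + 7³ - 2*7² + (29/9)*7)/(-3 + 7))/337 + 133/86 = ((-12 + 343 - 2*49 + 203/9)/4)*(1/337) + 133*(1/86) = ((-12 + 343 - 98 + 203/9)/4)*(1/337) + 133/86 = ((¼)*(2300/9))*(1/337) + 133/86 = (575/9)*(1/337) + 133/86 = 575/3033 + 133/86 = 452839/260838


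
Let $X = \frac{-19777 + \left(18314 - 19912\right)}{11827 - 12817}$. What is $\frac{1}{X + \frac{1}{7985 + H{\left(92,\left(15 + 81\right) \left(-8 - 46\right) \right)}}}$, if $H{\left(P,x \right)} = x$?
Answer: $\frac{61622}{1330497} \approx 0.046315$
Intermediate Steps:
$X = \frac{475}{22}$ ($X = \frac{-19777 - 1598}{-990} = \left(-21375\right) \left(- \frac{1}{990}\right) = \frac{475}{22} \approx 21.591$)
$\frac{1}{X + \frac{1}{7985 + H{\left(92,\left(15 + 81\right) \left(-8 - 46\right) \right)}}} = \frac{1}{\frac{475}{22} + \frac{1}{7985 + \left(15 + 81\right) \left(-8 - 46\right)}} = \frac{1}{\frac{475}{22} + \frac{1}{7985 + 96 \left(-54\right)}} = \frac{1}{\frac{475}{22} + \frac{1}{7985 - 5184}} = \frac{1}{\frac{475}{22} + \frac{1}{2801}} = \frac{1}{\frac{1330497}{61622}} = \frac{61622}{1330497}$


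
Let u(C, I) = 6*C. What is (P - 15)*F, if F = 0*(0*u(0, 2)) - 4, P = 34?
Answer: -76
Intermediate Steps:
F = -4 (F = 0*(0*(6*0)) - 4 = 0*(0*0) - 4 = 0*0 - 4 = 0 - 4 = -4)
(P - 15)*F = (34 - 15)*(-4) = 19*(-4) = -76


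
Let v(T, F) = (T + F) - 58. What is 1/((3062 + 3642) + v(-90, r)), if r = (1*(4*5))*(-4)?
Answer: 1/6476 ≈ 0.00015442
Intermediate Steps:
r = -80 (r = (1*20)*(-4) = 20*(-4) = -80)
v(T, F) = -58 + F + T (v(T, F) = (F + T) - 58 = -58 + F + T)
1/((3062 + 3642) + v(-90, r)) = 1/((3062 + 3642) + (-58 - 80 - 90)) = 1/(6704 - 228) = 1/6476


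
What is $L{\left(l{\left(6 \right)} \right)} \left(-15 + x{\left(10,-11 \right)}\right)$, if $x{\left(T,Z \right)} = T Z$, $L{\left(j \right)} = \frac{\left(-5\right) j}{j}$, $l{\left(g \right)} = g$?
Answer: $625$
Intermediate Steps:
$L{\left(j \right)} = -5$
$L{\left(l{\left(6 \right)} \right)} \left(-15 + x{\left(10,-11 \right)}\right) = - 5 \left(-15 + 10 \left(-11\right)\right) = - 5 \left(-15 - 110\right) = \left(-5\right) \left(-125\right) = 625$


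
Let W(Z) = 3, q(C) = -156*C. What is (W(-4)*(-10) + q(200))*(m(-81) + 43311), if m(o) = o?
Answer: -1350072900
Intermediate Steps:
(W(-4)*(-10) + q(200))*(m(-81) + 43311) = (3*(-10) - 156*200)*(-81 + 43311) = (-30 - 31200)*43230 = -31230*43230 = -1350072900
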